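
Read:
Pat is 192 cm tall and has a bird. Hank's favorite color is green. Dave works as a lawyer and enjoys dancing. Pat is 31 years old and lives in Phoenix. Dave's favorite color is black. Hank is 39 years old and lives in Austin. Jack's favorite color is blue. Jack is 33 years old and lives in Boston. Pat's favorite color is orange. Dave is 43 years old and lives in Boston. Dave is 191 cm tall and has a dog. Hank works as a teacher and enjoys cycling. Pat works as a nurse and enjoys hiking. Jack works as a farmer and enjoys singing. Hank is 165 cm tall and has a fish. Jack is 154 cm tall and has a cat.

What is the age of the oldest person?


Oldest: Dave at 43

43


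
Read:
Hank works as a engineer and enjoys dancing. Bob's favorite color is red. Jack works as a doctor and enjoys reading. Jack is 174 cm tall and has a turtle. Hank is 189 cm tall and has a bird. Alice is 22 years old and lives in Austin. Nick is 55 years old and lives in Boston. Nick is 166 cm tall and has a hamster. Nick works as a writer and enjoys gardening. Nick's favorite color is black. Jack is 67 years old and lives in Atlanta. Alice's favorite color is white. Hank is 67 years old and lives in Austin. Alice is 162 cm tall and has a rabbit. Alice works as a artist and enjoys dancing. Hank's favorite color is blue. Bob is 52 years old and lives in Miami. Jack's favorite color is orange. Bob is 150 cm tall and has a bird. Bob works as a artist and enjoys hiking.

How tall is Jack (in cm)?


Jack is 174 cm tall

174


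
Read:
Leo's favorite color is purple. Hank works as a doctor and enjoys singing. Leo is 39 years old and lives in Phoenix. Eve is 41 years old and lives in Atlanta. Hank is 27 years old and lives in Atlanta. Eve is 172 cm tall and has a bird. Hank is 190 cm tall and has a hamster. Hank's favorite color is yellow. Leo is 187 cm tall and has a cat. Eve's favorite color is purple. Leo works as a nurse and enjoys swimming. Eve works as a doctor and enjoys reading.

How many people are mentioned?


People: Hank, Leo, Eve. Count = 3

3


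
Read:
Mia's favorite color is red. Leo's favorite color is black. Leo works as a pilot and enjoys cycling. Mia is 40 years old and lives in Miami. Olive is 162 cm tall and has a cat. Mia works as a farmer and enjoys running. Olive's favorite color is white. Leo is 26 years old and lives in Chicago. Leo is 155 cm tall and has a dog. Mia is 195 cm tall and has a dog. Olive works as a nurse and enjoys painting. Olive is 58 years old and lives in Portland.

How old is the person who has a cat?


Person with cat is Olive, age 58

58


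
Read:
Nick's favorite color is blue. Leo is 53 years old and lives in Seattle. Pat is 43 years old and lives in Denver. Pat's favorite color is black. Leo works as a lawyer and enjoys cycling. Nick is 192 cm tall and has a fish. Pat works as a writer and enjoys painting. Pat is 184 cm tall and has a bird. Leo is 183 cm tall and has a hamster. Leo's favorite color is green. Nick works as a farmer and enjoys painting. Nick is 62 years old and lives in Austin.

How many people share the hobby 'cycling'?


Count: 1

1


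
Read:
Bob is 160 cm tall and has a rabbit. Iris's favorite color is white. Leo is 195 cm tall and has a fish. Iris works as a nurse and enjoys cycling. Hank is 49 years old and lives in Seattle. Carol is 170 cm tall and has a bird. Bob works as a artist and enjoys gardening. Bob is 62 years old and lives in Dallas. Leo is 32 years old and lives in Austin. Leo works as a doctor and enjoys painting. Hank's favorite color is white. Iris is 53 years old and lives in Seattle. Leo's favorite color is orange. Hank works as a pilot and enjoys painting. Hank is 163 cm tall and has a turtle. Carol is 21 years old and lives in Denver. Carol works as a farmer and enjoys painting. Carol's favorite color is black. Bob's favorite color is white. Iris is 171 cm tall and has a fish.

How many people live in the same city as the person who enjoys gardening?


Person with hobby gardening is Bob, city Dallas. Count = 1

1


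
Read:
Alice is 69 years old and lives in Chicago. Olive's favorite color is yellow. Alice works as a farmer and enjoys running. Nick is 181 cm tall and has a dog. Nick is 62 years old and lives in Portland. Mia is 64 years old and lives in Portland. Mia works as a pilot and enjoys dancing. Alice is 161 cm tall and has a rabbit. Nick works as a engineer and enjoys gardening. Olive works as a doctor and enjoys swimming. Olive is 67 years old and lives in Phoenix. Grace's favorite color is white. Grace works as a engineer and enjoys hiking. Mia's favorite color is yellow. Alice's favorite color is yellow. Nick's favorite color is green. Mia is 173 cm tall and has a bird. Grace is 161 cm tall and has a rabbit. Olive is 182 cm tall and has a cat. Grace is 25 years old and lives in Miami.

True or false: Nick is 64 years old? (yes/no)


Nick is actually 62. no

no


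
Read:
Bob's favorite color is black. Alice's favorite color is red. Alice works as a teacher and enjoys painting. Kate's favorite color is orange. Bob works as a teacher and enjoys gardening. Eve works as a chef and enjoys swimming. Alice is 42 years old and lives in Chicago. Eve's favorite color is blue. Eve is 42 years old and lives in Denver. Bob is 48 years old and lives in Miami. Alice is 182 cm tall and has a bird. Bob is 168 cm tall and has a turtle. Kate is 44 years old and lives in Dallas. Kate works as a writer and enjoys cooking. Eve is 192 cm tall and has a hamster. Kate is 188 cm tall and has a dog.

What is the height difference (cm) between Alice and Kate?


|182 - 188| = 6

6


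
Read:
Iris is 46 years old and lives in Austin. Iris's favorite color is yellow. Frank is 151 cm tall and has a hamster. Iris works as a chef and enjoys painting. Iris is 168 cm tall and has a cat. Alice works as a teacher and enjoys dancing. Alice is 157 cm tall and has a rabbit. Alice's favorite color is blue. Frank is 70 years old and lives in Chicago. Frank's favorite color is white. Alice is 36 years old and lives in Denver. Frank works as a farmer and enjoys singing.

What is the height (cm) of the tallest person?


Tallest: Iris at 168 cm

168


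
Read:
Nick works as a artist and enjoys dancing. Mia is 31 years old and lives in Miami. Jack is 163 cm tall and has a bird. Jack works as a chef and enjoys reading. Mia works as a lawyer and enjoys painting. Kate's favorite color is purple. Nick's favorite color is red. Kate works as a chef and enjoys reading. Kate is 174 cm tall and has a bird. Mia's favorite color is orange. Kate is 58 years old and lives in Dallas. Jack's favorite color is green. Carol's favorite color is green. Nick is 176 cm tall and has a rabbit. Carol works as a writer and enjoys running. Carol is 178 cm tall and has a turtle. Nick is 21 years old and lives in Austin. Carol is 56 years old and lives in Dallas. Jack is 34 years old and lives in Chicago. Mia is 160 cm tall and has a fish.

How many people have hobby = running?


Count: 1

1


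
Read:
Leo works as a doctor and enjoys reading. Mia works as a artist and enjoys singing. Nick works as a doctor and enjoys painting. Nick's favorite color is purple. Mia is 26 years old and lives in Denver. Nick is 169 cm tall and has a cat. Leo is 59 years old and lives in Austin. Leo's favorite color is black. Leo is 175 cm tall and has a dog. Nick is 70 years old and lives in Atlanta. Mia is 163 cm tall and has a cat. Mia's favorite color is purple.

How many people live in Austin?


Count in Austin: 1

1


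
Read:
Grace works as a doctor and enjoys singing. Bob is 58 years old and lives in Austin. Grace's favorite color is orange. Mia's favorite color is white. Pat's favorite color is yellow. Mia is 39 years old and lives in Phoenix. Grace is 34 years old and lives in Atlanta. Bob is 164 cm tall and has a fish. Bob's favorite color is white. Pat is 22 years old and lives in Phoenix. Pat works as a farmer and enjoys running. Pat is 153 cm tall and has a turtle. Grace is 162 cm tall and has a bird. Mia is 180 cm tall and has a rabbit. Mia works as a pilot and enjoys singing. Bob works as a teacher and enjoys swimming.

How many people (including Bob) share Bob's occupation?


Bob is a teacher. Count = 1

1


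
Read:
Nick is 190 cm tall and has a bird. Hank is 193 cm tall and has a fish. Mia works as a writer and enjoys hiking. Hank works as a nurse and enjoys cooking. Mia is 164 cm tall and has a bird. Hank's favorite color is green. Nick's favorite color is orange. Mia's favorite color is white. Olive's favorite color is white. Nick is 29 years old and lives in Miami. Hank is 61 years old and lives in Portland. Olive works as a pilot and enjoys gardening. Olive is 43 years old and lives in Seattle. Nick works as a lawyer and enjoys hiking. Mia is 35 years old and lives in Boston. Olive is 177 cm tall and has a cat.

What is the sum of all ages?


35+61+29+43 = 168

168


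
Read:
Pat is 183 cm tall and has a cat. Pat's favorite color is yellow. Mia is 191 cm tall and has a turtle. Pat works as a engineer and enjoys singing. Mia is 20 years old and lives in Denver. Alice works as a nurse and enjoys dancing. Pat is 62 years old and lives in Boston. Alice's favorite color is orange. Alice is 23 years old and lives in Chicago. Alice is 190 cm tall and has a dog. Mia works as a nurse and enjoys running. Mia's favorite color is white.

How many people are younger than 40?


Filter: 2

2


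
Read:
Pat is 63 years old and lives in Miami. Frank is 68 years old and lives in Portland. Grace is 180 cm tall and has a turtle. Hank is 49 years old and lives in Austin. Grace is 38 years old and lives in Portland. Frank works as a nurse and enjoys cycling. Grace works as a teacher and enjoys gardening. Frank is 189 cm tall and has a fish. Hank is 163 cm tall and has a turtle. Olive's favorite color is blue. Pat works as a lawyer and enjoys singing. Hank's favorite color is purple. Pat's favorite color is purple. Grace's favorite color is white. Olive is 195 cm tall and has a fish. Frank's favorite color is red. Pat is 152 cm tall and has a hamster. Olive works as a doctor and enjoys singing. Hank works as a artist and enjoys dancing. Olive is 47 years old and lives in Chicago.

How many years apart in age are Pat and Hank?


63 vs 49, diff = 14

14


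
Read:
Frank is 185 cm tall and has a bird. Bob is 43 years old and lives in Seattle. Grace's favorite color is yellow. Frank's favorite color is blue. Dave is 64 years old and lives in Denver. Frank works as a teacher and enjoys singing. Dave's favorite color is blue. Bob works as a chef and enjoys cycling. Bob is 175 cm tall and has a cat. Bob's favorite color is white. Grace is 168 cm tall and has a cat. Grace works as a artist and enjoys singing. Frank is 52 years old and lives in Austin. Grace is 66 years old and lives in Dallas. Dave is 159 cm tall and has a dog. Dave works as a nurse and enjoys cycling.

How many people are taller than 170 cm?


Taller than 170: 2

2


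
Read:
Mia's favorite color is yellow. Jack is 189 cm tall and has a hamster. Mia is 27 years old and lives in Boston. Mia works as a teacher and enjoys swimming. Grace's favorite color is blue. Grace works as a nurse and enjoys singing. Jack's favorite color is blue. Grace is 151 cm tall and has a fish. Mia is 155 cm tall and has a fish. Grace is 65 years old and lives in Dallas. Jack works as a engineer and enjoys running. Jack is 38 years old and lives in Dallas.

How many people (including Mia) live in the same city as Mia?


Mia lives in Boston. Count = 1

1


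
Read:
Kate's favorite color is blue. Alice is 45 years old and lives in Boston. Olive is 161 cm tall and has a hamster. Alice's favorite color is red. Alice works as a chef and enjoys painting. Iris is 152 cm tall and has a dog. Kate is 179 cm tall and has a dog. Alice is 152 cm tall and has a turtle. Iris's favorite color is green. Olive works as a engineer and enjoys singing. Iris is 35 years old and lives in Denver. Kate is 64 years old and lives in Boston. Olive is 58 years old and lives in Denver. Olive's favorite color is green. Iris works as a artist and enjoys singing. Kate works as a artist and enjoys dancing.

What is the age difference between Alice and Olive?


|45 - 58| = 13

13


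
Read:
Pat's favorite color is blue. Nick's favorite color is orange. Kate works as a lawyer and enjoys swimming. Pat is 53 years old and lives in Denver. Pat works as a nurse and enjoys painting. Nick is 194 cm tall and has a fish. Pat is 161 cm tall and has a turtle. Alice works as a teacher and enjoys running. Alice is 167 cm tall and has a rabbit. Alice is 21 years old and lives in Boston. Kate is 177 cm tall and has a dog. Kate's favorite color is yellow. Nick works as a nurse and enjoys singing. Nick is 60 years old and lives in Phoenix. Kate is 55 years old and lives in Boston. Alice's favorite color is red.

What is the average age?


Sum=189, n=4, avg=47.25

47.25


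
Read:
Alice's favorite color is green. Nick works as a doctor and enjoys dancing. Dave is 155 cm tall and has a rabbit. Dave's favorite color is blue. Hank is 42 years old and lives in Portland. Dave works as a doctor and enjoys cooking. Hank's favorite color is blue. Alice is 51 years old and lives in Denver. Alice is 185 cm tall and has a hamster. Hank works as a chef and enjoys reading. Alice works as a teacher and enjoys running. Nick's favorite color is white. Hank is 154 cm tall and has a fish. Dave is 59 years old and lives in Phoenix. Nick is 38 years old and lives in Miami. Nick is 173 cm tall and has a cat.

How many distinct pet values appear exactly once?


Unique pet values: 4

4


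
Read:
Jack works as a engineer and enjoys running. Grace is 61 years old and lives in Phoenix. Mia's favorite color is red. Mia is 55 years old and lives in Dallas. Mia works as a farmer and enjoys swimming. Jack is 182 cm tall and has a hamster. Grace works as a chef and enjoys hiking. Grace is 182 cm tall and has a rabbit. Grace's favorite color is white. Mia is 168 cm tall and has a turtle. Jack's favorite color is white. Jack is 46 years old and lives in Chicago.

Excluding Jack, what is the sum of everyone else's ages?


Sum (excluding Jack): 116

116


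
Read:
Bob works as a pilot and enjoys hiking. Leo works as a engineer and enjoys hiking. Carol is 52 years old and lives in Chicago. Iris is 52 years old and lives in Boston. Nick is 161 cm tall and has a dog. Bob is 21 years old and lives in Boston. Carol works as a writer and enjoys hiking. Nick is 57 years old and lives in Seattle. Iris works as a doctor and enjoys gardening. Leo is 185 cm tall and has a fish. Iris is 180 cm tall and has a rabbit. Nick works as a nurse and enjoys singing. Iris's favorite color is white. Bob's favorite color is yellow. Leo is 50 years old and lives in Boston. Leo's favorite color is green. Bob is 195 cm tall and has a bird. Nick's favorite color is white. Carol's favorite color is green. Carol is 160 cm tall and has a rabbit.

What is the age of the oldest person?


Oldest: Nick at 57

57


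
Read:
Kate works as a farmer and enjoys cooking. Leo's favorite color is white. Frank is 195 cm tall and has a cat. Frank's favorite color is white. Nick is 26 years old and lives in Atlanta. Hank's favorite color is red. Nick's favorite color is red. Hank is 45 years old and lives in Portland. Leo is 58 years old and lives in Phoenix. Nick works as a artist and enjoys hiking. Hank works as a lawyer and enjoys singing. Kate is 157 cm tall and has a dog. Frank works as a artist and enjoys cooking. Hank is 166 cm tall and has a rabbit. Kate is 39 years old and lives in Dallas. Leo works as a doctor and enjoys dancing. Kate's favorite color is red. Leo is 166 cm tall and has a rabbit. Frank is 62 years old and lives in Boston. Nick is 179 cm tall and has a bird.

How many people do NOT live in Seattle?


Not in Seattle: 5

5


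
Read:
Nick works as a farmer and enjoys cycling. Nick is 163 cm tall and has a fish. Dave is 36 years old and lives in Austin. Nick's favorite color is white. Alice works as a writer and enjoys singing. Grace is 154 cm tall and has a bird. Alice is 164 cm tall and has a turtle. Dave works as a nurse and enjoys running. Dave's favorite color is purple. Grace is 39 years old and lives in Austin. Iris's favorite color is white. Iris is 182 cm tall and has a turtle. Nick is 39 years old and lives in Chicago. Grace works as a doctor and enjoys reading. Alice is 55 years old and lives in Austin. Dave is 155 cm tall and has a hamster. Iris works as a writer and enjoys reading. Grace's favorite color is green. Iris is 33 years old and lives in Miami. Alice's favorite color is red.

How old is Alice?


Alice is 55 years old

55


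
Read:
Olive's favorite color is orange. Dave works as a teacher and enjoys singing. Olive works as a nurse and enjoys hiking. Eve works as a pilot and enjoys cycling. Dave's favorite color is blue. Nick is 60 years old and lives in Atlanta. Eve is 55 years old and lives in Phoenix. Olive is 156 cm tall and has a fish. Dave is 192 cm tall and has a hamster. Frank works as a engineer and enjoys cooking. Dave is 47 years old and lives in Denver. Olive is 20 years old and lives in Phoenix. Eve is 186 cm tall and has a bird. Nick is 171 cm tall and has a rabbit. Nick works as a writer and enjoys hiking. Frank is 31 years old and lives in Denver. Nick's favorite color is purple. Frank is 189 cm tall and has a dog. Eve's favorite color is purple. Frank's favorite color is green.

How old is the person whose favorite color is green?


Person with favorite color=green is Frank, age 31

31


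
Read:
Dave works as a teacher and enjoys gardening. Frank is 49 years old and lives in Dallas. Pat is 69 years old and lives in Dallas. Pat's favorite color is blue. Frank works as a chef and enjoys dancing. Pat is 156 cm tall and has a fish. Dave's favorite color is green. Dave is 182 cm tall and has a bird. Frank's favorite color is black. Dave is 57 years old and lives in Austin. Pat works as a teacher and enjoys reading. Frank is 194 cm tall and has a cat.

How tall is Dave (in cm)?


Dave is 182 cm tall

182


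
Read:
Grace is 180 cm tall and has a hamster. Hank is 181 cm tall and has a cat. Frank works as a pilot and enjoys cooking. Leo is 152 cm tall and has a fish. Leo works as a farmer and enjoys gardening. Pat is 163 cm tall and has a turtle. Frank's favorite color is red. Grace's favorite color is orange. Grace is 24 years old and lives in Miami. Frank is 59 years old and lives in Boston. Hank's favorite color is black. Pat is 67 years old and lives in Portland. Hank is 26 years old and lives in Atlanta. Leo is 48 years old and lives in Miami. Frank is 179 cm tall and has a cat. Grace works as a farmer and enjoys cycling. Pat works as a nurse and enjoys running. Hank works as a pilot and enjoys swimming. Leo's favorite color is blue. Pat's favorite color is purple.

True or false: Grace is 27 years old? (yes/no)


Grace is actually 24. no

no


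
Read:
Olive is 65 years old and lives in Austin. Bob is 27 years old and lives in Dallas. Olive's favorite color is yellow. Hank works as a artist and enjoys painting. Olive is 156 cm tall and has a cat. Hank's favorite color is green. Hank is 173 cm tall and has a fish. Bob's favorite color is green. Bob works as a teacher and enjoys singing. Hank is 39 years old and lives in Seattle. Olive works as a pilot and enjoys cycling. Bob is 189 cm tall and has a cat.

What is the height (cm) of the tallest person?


Tallest: Bob at 189 cm

189


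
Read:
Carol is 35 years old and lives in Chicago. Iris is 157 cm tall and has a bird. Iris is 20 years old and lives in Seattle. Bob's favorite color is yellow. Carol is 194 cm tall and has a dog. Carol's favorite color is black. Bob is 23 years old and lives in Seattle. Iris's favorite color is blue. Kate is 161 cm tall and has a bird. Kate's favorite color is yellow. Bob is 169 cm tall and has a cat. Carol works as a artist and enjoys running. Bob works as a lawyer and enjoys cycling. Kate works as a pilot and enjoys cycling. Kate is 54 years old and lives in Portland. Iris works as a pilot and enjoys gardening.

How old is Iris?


Iris is 20 years old

20


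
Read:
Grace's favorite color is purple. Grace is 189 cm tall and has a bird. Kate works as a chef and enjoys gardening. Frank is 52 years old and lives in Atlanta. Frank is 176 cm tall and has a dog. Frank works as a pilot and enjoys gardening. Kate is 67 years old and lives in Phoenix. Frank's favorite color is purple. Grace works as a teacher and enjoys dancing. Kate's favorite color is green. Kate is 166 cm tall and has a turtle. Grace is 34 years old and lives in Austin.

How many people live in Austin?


Count in Austin: 1

1


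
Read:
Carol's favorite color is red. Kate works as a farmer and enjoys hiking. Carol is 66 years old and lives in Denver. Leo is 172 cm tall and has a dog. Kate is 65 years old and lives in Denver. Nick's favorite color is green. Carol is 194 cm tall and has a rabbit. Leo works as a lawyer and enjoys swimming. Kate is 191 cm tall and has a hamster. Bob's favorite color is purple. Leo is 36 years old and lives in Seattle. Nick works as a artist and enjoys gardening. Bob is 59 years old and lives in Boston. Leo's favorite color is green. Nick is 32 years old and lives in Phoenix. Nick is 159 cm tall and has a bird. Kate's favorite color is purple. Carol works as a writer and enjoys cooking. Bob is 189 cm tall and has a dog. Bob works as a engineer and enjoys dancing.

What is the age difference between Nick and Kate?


|32 - 65| = 33

33


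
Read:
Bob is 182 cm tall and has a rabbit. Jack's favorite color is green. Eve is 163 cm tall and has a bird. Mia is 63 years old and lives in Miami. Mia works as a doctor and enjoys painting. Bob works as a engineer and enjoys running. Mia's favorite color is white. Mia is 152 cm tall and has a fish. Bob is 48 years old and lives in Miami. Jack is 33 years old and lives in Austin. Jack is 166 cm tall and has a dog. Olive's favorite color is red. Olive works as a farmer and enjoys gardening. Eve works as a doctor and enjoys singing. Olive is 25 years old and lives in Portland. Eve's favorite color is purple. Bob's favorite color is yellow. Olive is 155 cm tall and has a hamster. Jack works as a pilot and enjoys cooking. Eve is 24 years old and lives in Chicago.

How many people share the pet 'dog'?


Count: 1

1


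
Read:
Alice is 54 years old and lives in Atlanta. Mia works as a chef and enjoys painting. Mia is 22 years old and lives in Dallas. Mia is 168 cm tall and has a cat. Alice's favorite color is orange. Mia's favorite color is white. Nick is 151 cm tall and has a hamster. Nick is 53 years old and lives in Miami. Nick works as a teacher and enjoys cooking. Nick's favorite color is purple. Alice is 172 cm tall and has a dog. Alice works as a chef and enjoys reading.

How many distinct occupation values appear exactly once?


Unique occupation values: 1

1


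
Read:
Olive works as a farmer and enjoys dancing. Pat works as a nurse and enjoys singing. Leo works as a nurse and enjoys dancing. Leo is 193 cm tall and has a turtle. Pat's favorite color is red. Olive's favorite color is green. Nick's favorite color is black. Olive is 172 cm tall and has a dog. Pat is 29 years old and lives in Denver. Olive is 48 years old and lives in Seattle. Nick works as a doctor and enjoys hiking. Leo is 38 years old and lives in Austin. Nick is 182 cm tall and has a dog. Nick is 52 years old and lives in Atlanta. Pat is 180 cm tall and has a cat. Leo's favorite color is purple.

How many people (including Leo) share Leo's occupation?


Leo is a nurse. Count = 2

2


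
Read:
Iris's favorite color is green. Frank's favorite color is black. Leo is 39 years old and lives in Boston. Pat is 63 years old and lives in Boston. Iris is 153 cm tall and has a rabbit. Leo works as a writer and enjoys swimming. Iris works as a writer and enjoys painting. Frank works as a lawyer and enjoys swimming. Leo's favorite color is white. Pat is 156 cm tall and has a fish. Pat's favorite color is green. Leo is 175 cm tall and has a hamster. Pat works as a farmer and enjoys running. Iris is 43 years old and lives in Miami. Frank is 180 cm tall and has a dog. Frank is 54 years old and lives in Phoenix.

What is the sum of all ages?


54+43+63+39 = 199

199


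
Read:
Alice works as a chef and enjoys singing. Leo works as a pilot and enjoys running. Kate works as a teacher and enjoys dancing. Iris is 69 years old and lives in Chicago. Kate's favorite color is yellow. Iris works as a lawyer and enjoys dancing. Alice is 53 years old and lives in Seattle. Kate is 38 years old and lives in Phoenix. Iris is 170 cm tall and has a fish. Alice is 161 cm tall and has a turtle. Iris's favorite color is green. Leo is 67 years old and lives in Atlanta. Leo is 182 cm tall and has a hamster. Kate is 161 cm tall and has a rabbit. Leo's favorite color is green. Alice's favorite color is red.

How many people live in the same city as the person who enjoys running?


Person with hobby running is Leo, city Atlanta. Count = 1

1


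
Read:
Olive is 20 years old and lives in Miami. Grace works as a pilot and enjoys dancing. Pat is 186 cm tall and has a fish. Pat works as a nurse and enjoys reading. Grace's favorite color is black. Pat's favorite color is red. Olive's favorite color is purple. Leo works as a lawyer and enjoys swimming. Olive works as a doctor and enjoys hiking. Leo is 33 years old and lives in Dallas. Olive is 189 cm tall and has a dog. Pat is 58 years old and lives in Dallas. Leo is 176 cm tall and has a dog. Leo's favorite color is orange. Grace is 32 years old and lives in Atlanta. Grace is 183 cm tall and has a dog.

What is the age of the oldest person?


Oldest: Pat at 58

58


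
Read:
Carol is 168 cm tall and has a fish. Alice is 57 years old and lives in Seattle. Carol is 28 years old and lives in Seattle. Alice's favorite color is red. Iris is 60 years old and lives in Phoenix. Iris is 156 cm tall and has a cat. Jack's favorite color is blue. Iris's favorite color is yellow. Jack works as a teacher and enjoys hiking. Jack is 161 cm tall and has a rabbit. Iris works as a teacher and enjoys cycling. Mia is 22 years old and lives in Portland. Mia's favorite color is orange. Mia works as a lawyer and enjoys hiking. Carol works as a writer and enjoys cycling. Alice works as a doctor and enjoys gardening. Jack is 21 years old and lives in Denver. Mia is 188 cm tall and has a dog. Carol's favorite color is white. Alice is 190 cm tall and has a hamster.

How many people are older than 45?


Filter: 2

2


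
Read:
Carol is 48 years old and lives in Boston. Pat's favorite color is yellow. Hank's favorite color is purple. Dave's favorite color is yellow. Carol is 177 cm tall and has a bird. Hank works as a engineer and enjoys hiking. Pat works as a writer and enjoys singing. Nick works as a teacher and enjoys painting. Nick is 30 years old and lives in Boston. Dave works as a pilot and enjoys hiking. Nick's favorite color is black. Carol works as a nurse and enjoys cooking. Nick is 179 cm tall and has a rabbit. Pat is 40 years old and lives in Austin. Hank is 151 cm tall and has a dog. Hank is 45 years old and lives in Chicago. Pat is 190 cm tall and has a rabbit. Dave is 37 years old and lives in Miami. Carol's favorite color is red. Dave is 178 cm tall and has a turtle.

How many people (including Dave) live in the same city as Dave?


Dave lives in Miami. Count = 1

1


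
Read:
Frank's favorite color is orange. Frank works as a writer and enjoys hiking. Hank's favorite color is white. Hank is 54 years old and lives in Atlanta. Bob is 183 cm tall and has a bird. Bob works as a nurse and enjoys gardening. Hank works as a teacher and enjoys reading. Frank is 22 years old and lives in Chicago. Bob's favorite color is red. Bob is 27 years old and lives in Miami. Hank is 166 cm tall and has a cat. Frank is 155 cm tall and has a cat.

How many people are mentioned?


People: Hank, Bob, Frank. Count = 3

3


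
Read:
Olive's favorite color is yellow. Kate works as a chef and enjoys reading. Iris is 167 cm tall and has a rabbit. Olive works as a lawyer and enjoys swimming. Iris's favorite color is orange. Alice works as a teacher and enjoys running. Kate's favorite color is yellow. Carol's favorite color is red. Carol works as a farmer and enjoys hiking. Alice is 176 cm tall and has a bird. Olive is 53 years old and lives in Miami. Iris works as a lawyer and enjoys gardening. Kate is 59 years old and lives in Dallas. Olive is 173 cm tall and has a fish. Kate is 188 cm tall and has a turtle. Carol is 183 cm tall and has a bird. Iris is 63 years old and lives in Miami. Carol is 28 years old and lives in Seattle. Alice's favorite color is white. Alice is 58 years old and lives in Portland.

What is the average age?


Sum=261, n=5, avg=52.2

52.2


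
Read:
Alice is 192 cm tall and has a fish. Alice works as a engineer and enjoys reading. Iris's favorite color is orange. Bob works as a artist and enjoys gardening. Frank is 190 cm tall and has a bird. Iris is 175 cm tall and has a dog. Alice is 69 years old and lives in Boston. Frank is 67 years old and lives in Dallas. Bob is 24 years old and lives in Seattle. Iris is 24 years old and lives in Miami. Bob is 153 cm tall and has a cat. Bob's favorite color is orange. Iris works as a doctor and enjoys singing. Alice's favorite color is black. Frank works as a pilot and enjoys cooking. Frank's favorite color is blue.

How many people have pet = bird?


Count: 1

1


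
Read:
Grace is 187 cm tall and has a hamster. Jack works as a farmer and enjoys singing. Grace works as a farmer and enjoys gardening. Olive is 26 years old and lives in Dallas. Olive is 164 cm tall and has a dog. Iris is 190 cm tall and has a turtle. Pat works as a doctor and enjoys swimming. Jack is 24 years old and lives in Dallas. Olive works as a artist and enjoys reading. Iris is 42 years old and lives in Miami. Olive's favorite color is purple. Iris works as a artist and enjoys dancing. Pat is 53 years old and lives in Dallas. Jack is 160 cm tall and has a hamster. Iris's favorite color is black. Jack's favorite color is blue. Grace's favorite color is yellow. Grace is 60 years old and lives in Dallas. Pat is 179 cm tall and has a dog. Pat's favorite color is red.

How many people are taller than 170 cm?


Taller than 170: 3

3


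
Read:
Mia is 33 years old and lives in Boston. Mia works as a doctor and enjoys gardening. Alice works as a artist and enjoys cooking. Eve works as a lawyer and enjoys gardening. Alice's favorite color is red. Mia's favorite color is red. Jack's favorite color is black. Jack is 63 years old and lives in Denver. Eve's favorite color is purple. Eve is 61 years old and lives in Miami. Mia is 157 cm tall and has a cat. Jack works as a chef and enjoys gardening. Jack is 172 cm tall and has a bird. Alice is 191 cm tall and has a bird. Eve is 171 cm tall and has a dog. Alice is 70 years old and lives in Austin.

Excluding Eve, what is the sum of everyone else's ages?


Sum (excluding Eve): 166

166


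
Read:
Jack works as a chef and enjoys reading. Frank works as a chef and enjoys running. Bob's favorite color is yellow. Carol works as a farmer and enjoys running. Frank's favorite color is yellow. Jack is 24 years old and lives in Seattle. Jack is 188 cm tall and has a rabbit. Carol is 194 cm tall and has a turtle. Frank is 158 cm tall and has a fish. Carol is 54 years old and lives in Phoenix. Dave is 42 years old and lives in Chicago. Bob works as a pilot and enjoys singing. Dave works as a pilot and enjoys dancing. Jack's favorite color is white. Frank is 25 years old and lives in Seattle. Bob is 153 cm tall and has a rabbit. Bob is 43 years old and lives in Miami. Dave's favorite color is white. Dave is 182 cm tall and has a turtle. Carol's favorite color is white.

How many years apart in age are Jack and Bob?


24 vs 43, diff = 19

19


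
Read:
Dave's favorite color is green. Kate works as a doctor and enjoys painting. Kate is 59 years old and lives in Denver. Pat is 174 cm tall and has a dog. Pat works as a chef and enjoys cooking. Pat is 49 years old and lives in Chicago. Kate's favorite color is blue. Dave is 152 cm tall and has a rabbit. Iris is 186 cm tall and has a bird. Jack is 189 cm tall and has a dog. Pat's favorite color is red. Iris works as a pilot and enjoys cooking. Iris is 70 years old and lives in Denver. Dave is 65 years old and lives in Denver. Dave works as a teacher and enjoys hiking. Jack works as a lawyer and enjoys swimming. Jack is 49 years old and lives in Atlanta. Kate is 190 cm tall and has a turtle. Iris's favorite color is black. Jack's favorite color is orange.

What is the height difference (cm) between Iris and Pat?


|186 - 174| = 12

12


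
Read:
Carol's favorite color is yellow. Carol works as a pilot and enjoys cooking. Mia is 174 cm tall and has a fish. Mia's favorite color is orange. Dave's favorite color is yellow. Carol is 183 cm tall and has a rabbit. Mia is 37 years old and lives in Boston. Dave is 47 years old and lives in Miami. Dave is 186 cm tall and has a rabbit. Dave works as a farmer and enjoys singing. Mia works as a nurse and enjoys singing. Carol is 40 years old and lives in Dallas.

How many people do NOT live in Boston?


Not in Boston: 2

2


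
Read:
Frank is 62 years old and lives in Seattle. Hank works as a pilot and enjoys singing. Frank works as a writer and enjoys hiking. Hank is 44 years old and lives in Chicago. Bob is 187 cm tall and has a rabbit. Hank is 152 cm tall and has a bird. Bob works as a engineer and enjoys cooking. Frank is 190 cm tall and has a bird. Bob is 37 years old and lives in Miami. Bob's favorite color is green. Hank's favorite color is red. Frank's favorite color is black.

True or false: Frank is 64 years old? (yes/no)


Frank is actually 62. no

no


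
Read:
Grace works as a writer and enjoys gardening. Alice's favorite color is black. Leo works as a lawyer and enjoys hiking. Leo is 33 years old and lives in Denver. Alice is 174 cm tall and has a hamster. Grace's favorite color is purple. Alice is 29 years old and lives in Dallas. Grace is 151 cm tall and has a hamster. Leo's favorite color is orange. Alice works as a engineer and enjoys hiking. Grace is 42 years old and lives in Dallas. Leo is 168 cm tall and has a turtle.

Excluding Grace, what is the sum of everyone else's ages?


Sum (excluding Grace): 62

62


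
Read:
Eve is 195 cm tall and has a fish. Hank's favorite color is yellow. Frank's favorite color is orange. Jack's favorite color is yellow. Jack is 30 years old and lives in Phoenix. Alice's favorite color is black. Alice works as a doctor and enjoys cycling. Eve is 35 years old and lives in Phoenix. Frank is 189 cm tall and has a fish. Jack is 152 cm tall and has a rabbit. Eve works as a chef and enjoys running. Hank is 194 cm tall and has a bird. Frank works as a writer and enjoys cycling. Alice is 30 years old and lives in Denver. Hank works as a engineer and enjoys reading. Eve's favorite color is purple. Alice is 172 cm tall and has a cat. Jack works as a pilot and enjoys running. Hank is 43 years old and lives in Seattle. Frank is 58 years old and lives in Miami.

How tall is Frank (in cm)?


Frank is 189 cm tall

189


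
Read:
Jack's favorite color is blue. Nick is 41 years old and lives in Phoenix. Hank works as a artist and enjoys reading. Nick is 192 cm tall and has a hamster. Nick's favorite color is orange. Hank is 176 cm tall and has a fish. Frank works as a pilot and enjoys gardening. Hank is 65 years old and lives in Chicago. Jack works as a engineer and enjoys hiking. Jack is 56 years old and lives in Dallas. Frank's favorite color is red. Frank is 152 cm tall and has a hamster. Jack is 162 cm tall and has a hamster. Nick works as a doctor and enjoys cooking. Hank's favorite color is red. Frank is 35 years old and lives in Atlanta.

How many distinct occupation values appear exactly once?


Unique occupation values: 4

4


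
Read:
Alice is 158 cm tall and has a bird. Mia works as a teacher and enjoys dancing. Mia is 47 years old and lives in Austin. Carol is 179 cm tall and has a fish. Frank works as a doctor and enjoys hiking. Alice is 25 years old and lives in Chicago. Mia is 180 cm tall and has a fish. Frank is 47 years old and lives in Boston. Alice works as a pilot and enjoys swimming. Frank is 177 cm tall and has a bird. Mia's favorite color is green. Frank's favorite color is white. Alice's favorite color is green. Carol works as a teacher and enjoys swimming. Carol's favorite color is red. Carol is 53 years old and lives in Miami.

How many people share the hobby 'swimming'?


Count: 2

2


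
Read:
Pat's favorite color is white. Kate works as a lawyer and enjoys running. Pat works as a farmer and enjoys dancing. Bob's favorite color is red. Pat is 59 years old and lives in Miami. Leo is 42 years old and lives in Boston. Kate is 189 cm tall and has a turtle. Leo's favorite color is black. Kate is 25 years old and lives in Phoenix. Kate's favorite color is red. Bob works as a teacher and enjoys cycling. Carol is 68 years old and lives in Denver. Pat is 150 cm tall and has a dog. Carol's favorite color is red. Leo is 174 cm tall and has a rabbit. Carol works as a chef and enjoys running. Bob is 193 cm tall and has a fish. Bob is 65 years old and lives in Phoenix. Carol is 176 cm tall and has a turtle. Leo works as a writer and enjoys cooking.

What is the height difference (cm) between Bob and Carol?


|193 - 176| = 17

17


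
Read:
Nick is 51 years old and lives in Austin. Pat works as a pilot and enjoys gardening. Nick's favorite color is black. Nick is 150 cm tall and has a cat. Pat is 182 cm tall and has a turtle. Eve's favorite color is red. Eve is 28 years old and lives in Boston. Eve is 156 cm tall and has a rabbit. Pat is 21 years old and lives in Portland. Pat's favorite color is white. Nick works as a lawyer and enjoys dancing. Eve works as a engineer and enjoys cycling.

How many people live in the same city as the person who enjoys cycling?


Person with hobby cycling is Eve, city Boston. Count = 1

1


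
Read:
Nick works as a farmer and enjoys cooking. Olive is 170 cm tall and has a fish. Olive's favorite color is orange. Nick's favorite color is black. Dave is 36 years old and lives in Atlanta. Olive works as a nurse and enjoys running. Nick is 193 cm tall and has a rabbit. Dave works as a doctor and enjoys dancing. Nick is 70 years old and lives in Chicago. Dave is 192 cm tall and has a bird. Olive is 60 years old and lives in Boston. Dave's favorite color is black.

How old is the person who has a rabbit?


Person with rabbit is Nick, age 70

70


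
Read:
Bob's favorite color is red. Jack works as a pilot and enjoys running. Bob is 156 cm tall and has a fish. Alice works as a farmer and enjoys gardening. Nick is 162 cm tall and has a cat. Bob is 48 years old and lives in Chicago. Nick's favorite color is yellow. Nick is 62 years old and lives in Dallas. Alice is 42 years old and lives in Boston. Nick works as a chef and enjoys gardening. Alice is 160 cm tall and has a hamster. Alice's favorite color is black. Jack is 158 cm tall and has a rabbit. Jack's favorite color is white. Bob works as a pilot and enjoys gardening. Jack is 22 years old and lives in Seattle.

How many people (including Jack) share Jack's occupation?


Jack is a pilot. Count = 2

2


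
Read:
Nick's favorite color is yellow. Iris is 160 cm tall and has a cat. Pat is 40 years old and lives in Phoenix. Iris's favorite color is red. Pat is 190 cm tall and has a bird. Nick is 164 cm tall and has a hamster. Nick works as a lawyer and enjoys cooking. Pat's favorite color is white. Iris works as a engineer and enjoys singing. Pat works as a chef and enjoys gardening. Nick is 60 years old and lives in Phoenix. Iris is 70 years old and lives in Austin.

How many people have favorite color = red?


Count: 1

1


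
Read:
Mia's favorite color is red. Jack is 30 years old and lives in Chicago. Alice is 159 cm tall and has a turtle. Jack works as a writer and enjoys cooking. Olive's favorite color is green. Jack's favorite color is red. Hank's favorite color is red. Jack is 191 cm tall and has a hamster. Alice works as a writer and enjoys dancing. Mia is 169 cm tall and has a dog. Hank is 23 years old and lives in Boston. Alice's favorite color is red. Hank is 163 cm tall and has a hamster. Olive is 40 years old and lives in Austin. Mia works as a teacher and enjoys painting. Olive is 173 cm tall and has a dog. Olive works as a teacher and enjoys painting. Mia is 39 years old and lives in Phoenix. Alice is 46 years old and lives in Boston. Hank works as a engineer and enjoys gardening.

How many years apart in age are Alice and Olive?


46 vs 40, diff = 6

6
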